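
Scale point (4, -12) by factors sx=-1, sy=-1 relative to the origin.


Scaling: (x*sx, y*sy) = (4*-1, -12*-1) = (-4, 12)

(-4, 12)


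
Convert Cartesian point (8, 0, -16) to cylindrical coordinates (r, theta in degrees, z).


r = sqrt(8^2 + 0^2) = 8
theta = atan2(0, 8) = 0 deg
z = -16

r = 8, theta = 0 deg, z = -16


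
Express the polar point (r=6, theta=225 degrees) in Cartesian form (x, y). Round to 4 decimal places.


x = 6 * cos(225) = -4.2426
y = 6 * sin(225) = -4.2426

(-4.2426, -4.2426)


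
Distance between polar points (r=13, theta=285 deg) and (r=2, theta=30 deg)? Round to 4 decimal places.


d = sqrt(r1^2 + r2^2 - 2*r1*r2*cos(t2-t1))
d = sqrt(13^2 + 2^2 - 2*13*2*cos(30-285)) = 13.655

13.655


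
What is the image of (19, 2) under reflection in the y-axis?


Reflection across y-axis: (x, y) -> (-x, y)
(19, 2) -> (-19, 2)

(-19, 2)


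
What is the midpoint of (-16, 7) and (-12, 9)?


Midpoint = ((-16+-12)/2, (7+9)/2) = (-14, 8)

(-14, 8)


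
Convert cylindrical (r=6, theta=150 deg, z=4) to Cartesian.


x = 6 * cos(150) = -5.1962
y = 6 * sin(150) = 3
z = 4

(-5.1962, 3, 4)


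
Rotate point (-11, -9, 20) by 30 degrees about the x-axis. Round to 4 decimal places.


x' = -11
y' = -9*cos(30) - 20*sin(30) = -17.7942
z' = -9*sin(30) + 20*cos(30) = 12.8205

(-11, -17.7942, 12.8205)


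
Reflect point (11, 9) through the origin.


Reflection through origin: (x, y) -> (-x, -y)
(11, 9) -> (-11, -9)

(-11, -9)


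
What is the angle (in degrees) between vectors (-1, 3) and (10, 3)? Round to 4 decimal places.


dot = -1*10 + 3*3 = -1
|u| = 3.1623, |v| = 10.4403
cos(angle) = -0.0303
angle = 91.7357 degrees

91.7357 degrees


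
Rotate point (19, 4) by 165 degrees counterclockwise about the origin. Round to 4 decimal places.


x' = 19*cos(165) - 4*sin(165) = -19.3879
y' = 19*sin(165) + 4*cos(165) = 1.0539

(-19.3879, 1.0539)


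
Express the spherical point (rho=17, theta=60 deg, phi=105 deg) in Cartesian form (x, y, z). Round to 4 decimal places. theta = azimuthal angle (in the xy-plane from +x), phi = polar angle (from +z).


x = 17 * sin(105) * cos(60) = 8.2104
y = 17 * sin(105) * sin(60) = 14.2208
z = 17 * cos(105) = -4.3999

(8.2104, 14.2208, -4.3999)


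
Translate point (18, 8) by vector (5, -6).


Translation: (x+dx, y+dy) = (18+5, 8+-6) = (23, 2)

(23, 2)


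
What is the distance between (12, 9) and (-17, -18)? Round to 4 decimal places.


d = sqrt((-17-12)^2 + (-18-9)^2) = 39.6232

39.6232


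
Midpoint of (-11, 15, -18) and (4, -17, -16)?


Midpoint = ((-11+4)/2, (15+-17)/2, (-18+-16)/2) = (-3.5, -1, -17)

(-3.5, -1, -17)


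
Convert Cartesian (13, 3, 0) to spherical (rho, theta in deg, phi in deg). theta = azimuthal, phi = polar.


rho = sqrt(13^2 + 3^2 + 0^2) = 13.3417
theta = atan2(3, 13) = 12.9946 deg
phi = acos(0/13.3417) = 90 deg

rho = 13.3417, theta = 12.9946 deg, phi = 90 deg


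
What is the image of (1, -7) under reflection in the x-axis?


Reflection across x-axis: (x, y) -> (x, -y)
(1, -7) -> (1, 7)

(1, 7)


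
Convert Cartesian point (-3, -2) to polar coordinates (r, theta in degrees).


r = sqrt((-3)^2 + (-2)^2) = 3.6056
theta = atan2(-2, -3) = 213.6901 degrees

r = 3.6056, theta = 213.6901 degrees


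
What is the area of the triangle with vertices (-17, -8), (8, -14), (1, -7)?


Area = |x1(y2-y3) + x2(y3-y1) + x3(y1-y2)| / 2
= |-17*(-14--7) + 8*(-7--8) + 1*(-8--14)| / 2
= 66.5

66.5


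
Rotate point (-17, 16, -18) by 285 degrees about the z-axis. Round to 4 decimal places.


x' = -17*cos(285) - 16*sin(285) = 11.0549
y' = -17*sin(285) + 16*cos(285) = 20.5618
z' = -18

(11.0549, 20.5618, -18)


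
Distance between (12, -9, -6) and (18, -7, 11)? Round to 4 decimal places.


d = sqrt((18-12)^2 + (-7--9)^2 + (11--6)^2) = 18.1384

18.1384


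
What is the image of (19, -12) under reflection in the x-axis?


Reflection across x-axis: (x, y) -> (x, -y)
(19, -12) -> (19, 12)

(19, 12)


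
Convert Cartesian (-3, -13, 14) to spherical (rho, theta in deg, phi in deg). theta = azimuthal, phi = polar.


rho = sqrt((-3)^2 + (-13)^2 + 14^2) = 19.3391
theta = atan2(-13, -3) = 257.0054 deg
phi = acos(14/19.3391) = 43.6207 deg

rho = 19.3391, theta = 257.0054 deg, phi = 43.6207 deg


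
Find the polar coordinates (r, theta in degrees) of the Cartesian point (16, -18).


r = sqrt(16^2 + (-18)^2) = 24.0832
theta = atan2(-18, 16) = 311.6335 degrees

r = 24.0832, theta = 311.6335 degrees


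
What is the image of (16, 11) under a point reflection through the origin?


Reflection through origin: (x, y) -> (-x, -y)
(16, 11) -> (-16, -11)

(-16, -11)


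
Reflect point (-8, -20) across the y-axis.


Reflection across y-axis: (x, y) -> (-x, y)
(-8, -20) -> (8, -20)

(8, -20)


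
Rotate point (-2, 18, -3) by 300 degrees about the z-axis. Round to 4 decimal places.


x' = -2*cos(300) - 18*sin(300) = 14.5885
y' = -2*sin(300) + 18*cos(300) = 10.7321
z' = -3

(14.5885, 10.7321, -3)


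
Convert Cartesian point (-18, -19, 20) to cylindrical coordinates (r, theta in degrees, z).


r = sqrt((-18)^2 + (-19)^2) = 26.1725
theta = atan2(-19, -18) = 226.5482 deg
z = 20

r = 26.1725, theta = 226.5482 deg, z = 20


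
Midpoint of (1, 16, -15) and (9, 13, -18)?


Midpoint = ((1+9)/2, (16+13)/2, (-15+-18)/2) = (5, 14.5, -16.5)

(5, 14.5, -16.5)


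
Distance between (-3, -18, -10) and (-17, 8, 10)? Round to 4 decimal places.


d = sqrt((-17--3)^2 + (8--18)^2 + (10--10)^2) = 35.6651

35.6651


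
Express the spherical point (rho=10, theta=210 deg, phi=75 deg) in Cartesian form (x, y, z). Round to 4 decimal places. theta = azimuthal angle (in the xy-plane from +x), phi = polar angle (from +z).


x = 10 * sin(75) * cos(210) = -8.3652
y = 10 * sin(75) * sin(210) = -4.8296
z = 10 * cos(75) = 2.5882

(-8.3652, -4.8296, 2.5882)


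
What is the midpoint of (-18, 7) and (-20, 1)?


Midpoint = ((-18+-20)/2, (7+1)/2) = (-19, 4)

(-19, 4)


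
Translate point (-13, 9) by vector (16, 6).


Translation: (x+dx, y+dy) = (-13+16, 9+6) = (3, 15)

(3, 15)


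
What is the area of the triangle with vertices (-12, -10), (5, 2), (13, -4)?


Area = |x1(y2-y3) + x2(y3-y1) + x3(y1-y2)| / 2
= |-12*(2--4) + 5*(-4--10) + 13*(-10-2)| / 2
= 99

99


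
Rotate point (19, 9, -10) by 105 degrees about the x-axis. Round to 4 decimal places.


x' = 19
y' = 9*cos(105) - -10*sin(105) = 7.3299
z' = 9*sin(105) + -10*cos(105) = 11.2815

(19, 7.3299, 11.2815)


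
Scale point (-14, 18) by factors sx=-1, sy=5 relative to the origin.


Scaling: (x*sx, y*sy) = (-14*-1, 18*5) = (14, 90)

(14, 90)


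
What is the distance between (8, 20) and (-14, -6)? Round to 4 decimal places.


d = sqrt((-14-8)^2 + (-6-20)^2) = 34.0588

34.0588


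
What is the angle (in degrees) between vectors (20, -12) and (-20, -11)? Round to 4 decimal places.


dot = 20*-20 + -12*-11 = -268
|u| = 23.3238, |v| = 22.8254
cos(angle) = -0.5034
angle = 120.2254 degrees

120.2254 degrees


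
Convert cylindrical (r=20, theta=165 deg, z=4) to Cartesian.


x = 20 * cos(165) = -19.3185
y = 20 * sin(165) = 5.1764
z = 4

(-19.3185, 5.1764, 4)


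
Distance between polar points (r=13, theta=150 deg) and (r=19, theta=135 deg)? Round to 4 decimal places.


d = sqrt(r1^2 + r2^2 - 2*r1*r2*cos(t2-t1))
d = sqrt(13^2 + 19^2 - 2*13*19*cos(135-150)) = 7.2686

7.2686


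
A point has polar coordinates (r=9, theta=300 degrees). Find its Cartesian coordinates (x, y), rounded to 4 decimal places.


x = 9 * cos(300) = 4.5
y = 9 * sin(300) = -7.7942

(4.5, -7.7942)


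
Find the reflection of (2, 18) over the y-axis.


Reflection across y-axis: (x, y) -> (-x, y)
(2, 18) -> (-2, 18)

(-2, 18)


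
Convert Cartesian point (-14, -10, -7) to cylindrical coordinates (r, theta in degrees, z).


r = sqrt((-14)^2 + (-10)^2) = 17.2047
theta = atan2(-10, -14) = 215.5377 deg
z = -7

r = 17.2047, theta = 215.5377 deg, z = -7


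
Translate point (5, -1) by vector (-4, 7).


Translation: (x+dx, y+dy) = (5+-4, -1+7) = (1, 6)

(1, 6)


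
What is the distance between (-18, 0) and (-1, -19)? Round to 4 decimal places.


d = sqrt((-1--18)^2 + (-19-0)^2) = 25.4951

25.4951


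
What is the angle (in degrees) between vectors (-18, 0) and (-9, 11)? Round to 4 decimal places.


dot = -18*-9 + 0*11 = 162
|u| = 18, |v| = 14.2127
cos(angle) = 0.6332
angle = 50.7106 degrees

50.7106 degrees


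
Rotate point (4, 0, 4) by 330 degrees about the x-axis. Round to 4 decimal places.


x' = 4
y' = 0*cos(330) - 4*sin(330) = 2
z' = 0*sin(330) + 4*cos(330) = 3.4641

(4, 2, 3.4641)


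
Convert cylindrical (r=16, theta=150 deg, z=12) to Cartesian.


x = 16 * cos(150) = -13.8564
y = 16 * sin(150) = 8
z = 12

(-13.8564, 8, 12)


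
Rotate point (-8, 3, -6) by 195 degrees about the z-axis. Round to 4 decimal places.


x' = -8*cos(195) - 3*sin(195) = 8.5039
y' = -8*sin(195) + 3*cos(195) = -0.8272
z' = -6

(8.5039, -0.8272, -6)


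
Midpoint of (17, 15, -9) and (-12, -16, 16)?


Midpoint = ((17+-12)/2, (15+-16)/2, (-9+16)/2) = (2.5, -0.5, 3.5)

(2.5, -0.5, 3.5)


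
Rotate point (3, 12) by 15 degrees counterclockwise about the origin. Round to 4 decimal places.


x' = 3*cos(15) - 12*sin(15) = -0.2081
y' = 3*sin(15) + 12*cos(15) = 12.3676

(-0.2081, 12.3676)


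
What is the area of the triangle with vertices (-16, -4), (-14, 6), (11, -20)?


Area = |x1(y2-y3) + x2(y3-y1) + x3(y1-y2)| / 2
= |-16*(6--20) + -14*(-20--4) + 11*(-4-6)| / 2
= 151

151


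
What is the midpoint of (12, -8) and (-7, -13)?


Midpoint = ((12+-7)/2, (-8+-13)/2) = (2.5, -10.5)

(2.5, -10.5)


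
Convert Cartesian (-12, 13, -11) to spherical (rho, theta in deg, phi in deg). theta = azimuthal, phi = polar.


rho = sqrt((-12)^2 + 13^2 + (-11)^2) = 20.8327
theta = atan2(13, -12) = 132.7094 deg
phi = acos(-11/20.8327) = 121.8716 deg

rho = 20.8327, theta = 132.7094 deg, phi = 121.8716 deg


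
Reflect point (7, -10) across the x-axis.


Reflection across x-axis: (x, y) -> (x, -y)
(7, -10) -> (7, 10)

(7, 10)


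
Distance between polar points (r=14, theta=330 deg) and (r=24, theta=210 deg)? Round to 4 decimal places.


d = sqrt(r1^2 + r2^2 - 2*r1*r2*cos(t2-t1))
d = sqrt(14^2 + 24^2 - 2*14*24*cos(210-330)) = 33.2866

33.2866


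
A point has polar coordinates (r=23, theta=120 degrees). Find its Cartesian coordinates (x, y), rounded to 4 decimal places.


x = 23 * cos(120) = -11.5
y = 23 * sin(120) = 19.9186

(-11.5, 19.9186)


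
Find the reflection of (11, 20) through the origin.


Reflection through origin: (x, y) -> (-x, -y)
(11, 20) -> (-11, -20)

(-11, -20)


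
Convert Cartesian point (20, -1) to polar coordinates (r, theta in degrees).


r = sqrt(20^2 + (-1)^2) = 20.025
theta = atan2(-1, 20) = 357.1376 degrees

r = 20.025, theta = 357.1376 degrees


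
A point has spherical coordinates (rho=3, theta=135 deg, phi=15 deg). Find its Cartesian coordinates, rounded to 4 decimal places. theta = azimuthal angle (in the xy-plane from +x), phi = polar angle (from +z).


x = 3 * sin(15) * cos(135) = -0.549
y = 3 * sin(15) * sin(135) = 0.549
z = 3 * cos(15) = 2.8978

(-0.549, 0.549, 2.8978)


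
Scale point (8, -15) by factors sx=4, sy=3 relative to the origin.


Scaling: (x*sx, y*sy) = (8*4, -15*3) = (32, -45)

(32, -45)


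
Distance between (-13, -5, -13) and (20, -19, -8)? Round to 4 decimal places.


d = sqrt((20--13)^2 + (-19--5)^2 + (-8--13)^2) = 36.1939

36.1939


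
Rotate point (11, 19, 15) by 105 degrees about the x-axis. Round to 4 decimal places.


x' = 11
y' = 19*cos(105) - 15*sin(105) = -19.4064
z' = 19*sin(105) + 15*cos(105) = 14.4703

(11, -19.4064, 14.4703)


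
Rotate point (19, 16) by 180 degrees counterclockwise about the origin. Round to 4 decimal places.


x' = 19*cos(180) - 16*sin(180) = -19
y' = 19*sin(180) + 16*cos(180) = -16

(-19, -16)


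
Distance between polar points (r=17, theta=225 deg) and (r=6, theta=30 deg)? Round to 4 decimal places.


d = sqrt(r1^2 + r2^2 - 2*r1*r2*cos(t2-t1))
d = sqrt(17^2 + 6^2 - 2*17*6*cos(30-225)) = 22.8484

22.8484


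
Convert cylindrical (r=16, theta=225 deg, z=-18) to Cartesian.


x = 16 * cos(225) = -11.3137
y = 16 * sin(225) = -11.3137
z = -18

(-11.3137, -11.3137, -18)


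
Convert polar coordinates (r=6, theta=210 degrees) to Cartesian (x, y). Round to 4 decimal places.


x = 6 * cos(210) = -5.1962
y = 6 * sin(210) = -3

(-5.1962, -3)


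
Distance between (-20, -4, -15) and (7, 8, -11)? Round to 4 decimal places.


d = sqrt((7--20)^2 + (8--4)^2 + (-11--15)^2) = 29.8161

29.8161


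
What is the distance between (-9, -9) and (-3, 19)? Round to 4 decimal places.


d = sqrt((-3--9)^2 + (19--9)^2) = 28.6356

28.6356


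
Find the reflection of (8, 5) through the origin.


Reflection through origin: (x, y) -> (-x, -y)
(8, 5) -> (-8, -5)

(-8, -5)


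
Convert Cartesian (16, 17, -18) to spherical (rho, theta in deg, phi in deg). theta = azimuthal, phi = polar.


rho = sqrt(16^2 + 17^2 + (-18)^2) = 29.4788
theta = atan2(17, 16) = 46.7357 deg
phi = acos(-18/29.4788) = 127.6335 deg

rho = 29.4788, theta = 46.7357 deg, phi = 127.6335 deg


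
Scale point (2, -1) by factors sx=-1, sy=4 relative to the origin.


Scaling: (x*sx, y*sy) = (2*-1, -1*4) = (-2, -4)

(-2, -4)


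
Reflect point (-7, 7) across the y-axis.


Reflection across y-axis: (x, y) -> (-x, y)
(-7, 7) -> (7, 7)

(7, 7)


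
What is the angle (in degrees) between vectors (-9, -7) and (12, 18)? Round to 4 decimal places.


dot = -9*12 + -7*18 = -234
|u| = 11.4018, |v| = 21.6333
cos(angle) = -0.9487
angle = 161.5651 degrees

161.5651 degrees


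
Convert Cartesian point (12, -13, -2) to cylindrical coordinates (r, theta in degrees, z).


r = sqrt(12^2 + (-13)^2) = 17.6918
theta = atan2(-13, 12) = 312.7094 deg
z = -2

r = 17.6918, theta = 312.7094 deg, z = -2


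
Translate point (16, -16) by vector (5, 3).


Translation: (x+dx, y+dy) = (16+5, -16+3) = (21, -13)

(21, -13)


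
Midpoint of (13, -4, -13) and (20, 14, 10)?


Midpoint = ((13+20)/2, (-4+14)/2, (-13+10)/2) = (16.5, 5, -1.5)

(16.5, 5, -1.5)


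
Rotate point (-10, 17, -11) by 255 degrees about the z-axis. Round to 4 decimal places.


x' = -10*cos(255) - 17*sin(255) = 19.0089
y' = -10*sin(255) + 17*cos(255) = 5.2593
z' = -11

(19.0089, 5.2593, -11)


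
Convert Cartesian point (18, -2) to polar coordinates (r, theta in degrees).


r = sqrt(18^2 + (-2)^2) = 18.1108
theta = atan2(-2, 18) = 353.6598 degrees

r = 18.1108, theta = 353.6598 degrees


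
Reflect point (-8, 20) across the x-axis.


Reflection across x-axis: (x, y) -> (x, -y)
(-8, 20) -> (-8, -20)

(-8, -20)


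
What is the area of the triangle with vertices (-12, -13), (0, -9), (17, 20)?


Area = |x1(y2-y3) + x2(y3-y1) + x3(y1-y2)| / 2
= |-12*(-9-20) + 0*(20--13) + 17*(-13--9)| / 2
= 140

140


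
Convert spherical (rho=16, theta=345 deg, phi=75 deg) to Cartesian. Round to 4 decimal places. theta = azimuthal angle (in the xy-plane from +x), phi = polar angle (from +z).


x = 16 * sin(75) * cos(345) = 14.9282
y = 16 * sin(75) * sin(345) = -4
z = 16 * cos(75) = 4.1411

(14.9282, -4, 4.1411)


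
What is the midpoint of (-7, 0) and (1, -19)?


Midpoint = ((-7+1)/2, (0+-19)/2) = (-3, -9.5)

(-3, -9.5)


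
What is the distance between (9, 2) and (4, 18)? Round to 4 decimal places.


d = sqrt((4-9)^2 + (18-2)^2) = 16.7631

16.7631


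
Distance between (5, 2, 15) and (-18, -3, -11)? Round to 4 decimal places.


d = sqrt((-18-5)^2 + (-3-2)^2 + (-11-15)^2) = 35.0714

35.0714


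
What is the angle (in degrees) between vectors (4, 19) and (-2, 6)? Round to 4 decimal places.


dot = 4*-2 + 19*6 = 106
|u| = 19.4165, |v| = 6.3246
cos(angle) = 0.8632
angle = 30.3236 degrees

30.3236 degrees


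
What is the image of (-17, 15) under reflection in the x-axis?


Reflection across x-axis: (x, y) -> (x, -y)
(-17, 15) -> (-17, -15)

(-17, -15)


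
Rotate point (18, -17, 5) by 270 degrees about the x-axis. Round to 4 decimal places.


x' = 18
y' = -17*cos(270) - 5*sin(270) = 5
z' = -17*sin(270) + 5*cos(270) = 17

(18, 5, 17)


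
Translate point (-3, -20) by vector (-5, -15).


Translation: (x+dx, y+dy) = (-3+-5, -20+-15) = (-8, -35)

(-8, -35)


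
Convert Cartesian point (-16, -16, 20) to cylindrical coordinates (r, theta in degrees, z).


r = sqrt((-16)^2 + (-16)^2) = 22.6274
theta = atan2(-16, -16) = 225 deg
z = 20

r = 22.6274, theta = 225 deg, z = 20


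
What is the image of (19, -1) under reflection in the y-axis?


Reflection across y-axis: (x, y) -> (-x, y)
(19, -1) -> (-19, -1)

(-19, -1)


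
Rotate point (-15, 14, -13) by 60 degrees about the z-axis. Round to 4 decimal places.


x' = -15*cos(60) - 14*sin(60) = -19.6244
y' = -15*sin(60) + 14*cos(60) = -5.9904
z' = -13

(-19.6244, -5.9904, -13)


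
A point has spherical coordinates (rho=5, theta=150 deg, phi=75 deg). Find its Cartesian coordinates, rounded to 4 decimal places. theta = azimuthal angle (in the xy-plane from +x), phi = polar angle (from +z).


x = 5 * sin(75) * cos(150) = -4.1826
y = 5 * sin(75) * sin(150) = 2.4148
z = 5 * cos(75) = 1.2941

(-4.1826, 2.4148, 1.2941)


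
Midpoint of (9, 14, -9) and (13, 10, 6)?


Midpoint = ((9+13)/2, (14+10)/2, (-9+6)/2) = (11, 12, -1.5)

(11, 12, -1.5)


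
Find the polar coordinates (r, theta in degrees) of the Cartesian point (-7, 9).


r = sqrt((-7)^2 + 9^2) = 11.4018
theta = atan2(9, -7) = 127.875 degrees

r = 11.4018, theta = 127.875 degrees


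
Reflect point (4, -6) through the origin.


Reflection through origin: (x, y) -> (-x, -y)
(4, -6) -> (-4, 6)

(-4, 6)


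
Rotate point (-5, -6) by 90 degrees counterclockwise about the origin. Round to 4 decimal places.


x' = -5*cos(90) - -6*sin(90) = 6
y' = -5*sin(90) + -6*cos(90) = -5

(6, -5)


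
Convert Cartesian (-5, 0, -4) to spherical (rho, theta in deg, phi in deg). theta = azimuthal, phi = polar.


rho = sqrt((-5)^2 + 0^2 + (-4)^2) = 6.4031
theta = atan2(0, -5) = 180 deg
phi = acos(-4/6.4031) = 128.6598 deg

rho = 6.4031, theta = 180 deg, phi = 128.6598 deg


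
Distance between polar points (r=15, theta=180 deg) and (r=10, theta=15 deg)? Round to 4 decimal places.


d = sqrt(r1^2 + r2^2 - 2*r1*r2*cos(t2-t1))
d = sqrt(15^2 + 10^2 - 2*15*10*cos(15-180)) = 24.7947

24.7947


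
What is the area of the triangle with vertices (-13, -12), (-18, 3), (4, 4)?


Area = |x1(y2-y3) + x2(y3-y1) + x3(y1-y2)| / 2
= |-13*(3-4) + -18*(4--12) + 4*(-12-3)| / 2
= 167.5

167.5


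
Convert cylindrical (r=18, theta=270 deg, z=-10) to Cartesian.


x = 18 * cos(270) = 0
y = 18 * sin(270) = -18
z = -10

(0, -18, -10)


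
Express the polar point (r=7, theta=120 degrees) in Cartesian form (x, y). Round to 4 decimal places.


x = 7 * cos(120) = -3.5
y = 7 * sin(120) = 6.0622

(-3.5, 6.0622)


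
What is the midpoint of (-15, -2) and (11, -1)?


Midpoint = ((-15+11)/2, (-2+-1)/2) = (-2, -1.5)

(-2, -1.5)


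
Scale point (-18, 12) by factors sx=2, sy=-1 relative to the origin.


Scaling: (x*sx, y*sy) = (-18*2, 12*-1) = (-36, -12)

(-36, -12)


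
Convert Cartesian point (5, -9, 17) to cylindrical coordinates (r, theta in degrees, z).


r = sqrt(5^2 + (-9)^2) = 10.2956
theta = atan2(-9, 5) = 299.0546 deg
z = 17

r = 10.2956, theta = 299.0546 deg, z = 17


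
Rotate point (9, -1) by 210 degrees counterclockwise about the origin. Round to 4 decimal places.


x' = 9*cos(210) - -1*sin(210) = -8.2942
y' = 9*sin(210) + -1*cos(210) = -3.634

(-8.2942, -3.634)


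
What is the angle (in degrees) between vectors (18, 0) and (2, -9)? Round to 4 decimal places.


dot = 18*2 + 0*-9 = 36
|u| = 18, |v| = 9.2195
cos(angle) = 0.2169
angle = 77.4712 degrees

77.4712 degrees


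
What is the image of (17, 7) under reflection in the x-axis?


Reflection across x-axis: (x, y) -> (x, -y)
(17, 7) -> (17, -7)

(17, -7)


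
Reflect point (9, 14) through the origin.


Reflection through origin: (x, y) -> (-x, -y)
(9, 14) -> (-9, -14)

(-9, -14)


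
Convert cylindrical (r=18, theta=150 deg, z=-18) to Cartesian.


x = 18 * cos(150) = -15.5885
y = 18 * sin(150) = 9
z = -18

(-15.5885, 9, -18)


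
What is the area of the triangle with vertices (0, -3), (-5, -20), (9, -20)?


Area = |x1(y2-y3) + x2(y3-y1) + x3(y1-y2)| / 2
= |0*(-20--20) + -5*(-20--3) + 9*(-3--20)| / 2
= 119

119


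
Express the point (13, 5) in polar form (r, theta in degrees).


r = sqrt(13^2 + 5^2) = 13.9284
theta = atan2(5, 13) = 21.0375 degrees

r = 13.9284, theta = 21.0375 degrees


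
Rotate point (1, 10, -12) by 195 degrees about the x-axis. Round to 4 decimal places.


x' = 1
y' = 10*cos(195) - -12*sin(195) = -12.7651
z' = 10*sin(195) + -12*cos(195) = 9.0029

(1, -12.7651, 9.0029)


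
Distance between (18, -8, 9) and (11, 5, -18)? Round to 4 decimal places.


d = sqrt((11-18)^2 + (5--8)^2 + (-18-9)^2) = 30.7734

30.7734


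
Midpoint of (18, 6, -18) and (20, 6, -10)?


Midpoint = ((18+20)/2, (6+6)/2, (-18+-10)/2) = (19, 6, -14)

(19, 6, -14)


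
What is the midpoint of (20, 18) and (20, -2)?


Midpoint = ((20+20)/2, (18+-2)/2) = (20, 8)

(20, 8)


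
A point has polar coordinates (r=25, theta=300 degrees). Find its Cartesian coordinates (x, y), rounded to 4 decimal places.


x = 25 * cos(300) = 12.5
y = 25 * sin(300) = -21.6506

(12.5, -21.6506)


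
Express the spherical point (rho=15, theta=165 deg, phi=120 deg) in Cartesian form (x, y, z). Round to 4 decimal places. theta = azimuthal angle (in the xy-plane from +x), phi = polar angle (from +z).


x = 15 * sin(120) * cos(165) = -12.5477
y = 15 * sin(120) * sin(165) = 3.3622
z = 15 * cos(120) = -7.5

(-12.5477, 3.3622, -7.5)


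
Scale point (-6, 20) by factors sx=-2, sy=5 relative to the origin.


Scaling: (x*sx, y*sy) = (-6*-2, 20*5) = (12, 100)

(12, 100)


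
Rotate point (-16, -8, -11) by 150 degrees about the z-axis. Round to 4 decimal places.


x' = -16*cos(150) - -8*sin(150) = 17.8564
y' = -16*sin(150) + -8*cos(150) = -1.0718
z' = -11

(17.8564, -1.0718, -11)


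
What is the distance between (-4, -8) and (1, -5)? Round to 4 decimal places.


d = sqrt((1--4)^2 + (-5--8)^2) = 5.831

5.831


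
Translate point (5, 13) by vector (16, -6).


Translation: (x+dx, y+dy) = (5+16, 13+-6) = (21, 7)

(21, 7)


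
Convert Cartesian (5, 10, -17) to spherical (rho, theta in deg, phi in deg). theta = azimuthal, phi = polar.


rho = sqrt(5^2 + 10^2 + (-17)^2) = 20.347
theta = atan2(10, 5) = 63.4349 deg
phi = acos(-17/20.347) = 146.6684 deg

rho = 20.347, theta = 63.4349 deg, phi = 146.6684 deg


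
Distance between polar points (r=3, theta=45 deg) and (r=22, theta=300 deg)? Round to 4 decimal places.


d = sqrt(r1^2 + r2^2 - 2*r1*r2*cos(t2-t1))
d = sqrt(3^2 + 22^2 - 2*3*22*cos(300-45)) = 22.9601

22.9601


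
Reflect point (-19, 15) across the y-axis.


Reflection across y-axis: (x, y) -> (-x, y)
(-19, 15) -> (19, 15)

(19, 15)


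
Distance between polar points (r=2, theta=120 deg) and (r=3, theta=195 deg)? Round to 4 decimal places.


d = sqrt(r1^2 + r2^2 - 2*r1*r2*cos(t2-t1))
d = sqrt(2^2 + 3^2 - 2*2*3*cos(195-120)) = 3.1455

3.1455


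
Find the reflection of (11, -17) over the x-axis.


Reflection across x-axis: (x, y) -> (x, -y)
(11, -17) -> (11, 17)

(11, 17)


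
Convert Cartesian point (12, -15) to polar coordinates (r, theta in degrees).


r = sqrt(12^2 + (-15)^2) = 19.2094
theta = atan2(-15, 12) = 308.6598 degrees

r = 19.2094, theta = 308.6598 degrees


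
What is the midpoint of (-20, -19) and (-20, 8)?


Midpoint = ((-20+-20)/2, (-19+8)/2) = (-20, -5.5)

(-20, -5.5)


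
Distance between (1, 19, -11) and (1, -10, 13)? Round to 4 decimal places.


d = sqrt((1-1)^2 + (-10-19)^2 + (13--11)^2) = 37.6431

37.6431


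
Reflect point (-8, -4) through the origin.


Reflection through origin: (x, y) -> (-x, -y)
(-8, -4) -> (8, 4)

(8, 4)


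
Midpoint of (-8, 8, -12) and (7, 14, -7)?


Midpoint = ((-8+7)/2, (8+14)/2, (-12+-7)/2) = (-0.5, 11, -9.5)

(-0.5, 11, -9.5)


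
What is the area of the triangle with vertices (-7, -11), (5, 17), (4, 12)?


Area = |x1(y2-y3) + x2(y3-y1) + x3(y1-y2)| / 2
= |-7*(17-12) + 5*(12--11) + 4*(-11-17)| / 2
= 16

16


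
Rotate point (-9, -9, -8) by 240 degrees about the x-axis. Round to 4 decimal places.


x' = -9
y' = -9*cos(240) - -8*sin(240) = -2.4282
z' = -9*sin(240) + -8*cos(240) = 11.7942

(-9, -2.4282, 11.7942)


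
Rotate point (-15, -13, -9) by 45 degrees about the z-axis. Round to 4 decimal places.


x' = -15*cos(45) - -13*sin(45) = -1.4142
y' = -15*sin(45) + -13*cos(45) = -19.799
z' = -9

(-1.4142, -19.799, -9)


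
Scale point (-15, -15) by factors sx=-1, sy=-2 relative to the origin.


Scaling: (x*sx, y*sy) = (-15*-1, -15*-2) = (15, 30)

(15, 30)


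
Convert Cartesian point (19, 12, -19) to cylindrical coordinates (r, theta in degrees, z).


r = sqrt(19^2 + 12^2) = 22.4722
theta = atan2(12, 19) = 32.2756 deg
z = -19

r = 22.4722, theta = 32.2756 deg, z = -19


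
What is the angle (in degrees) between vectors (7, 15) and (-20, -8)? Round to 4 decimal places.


dot = 7*-20 + 15*-8 = -260
|u| = 16.5529, |v| = 21.5407
cos(angle) = -0.7292
angle = 136.8183 degrees

136.8183 degrees


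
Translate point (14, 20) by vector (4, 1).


Translation: (x+dx, y+dy) = (14+4, 20+1) = (18, 21)

(18, 21)


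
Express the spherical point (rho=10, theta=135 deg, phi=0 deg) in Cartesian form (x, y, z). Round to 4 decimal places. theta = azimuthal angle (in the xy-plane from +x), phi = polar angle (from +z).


x = 10 * sin(0) * cos(135) = 0
y = 10 * sin(0) * sin(135) = 0
z = 10 * cos(0) = 10

(0, 0, 10)


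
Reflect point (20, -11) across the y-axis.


Reflection across y-axis: (x, y) -> (-x, y)
(20, -11) -> (-20, -11)

(-20, -11)


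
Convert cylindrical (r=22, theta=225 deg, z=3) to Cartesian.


x = 22 * cos(225) = -15.5563
y = 22 * sin(225) = -15.5563
z = 3

(-15.5563, -15.5563, 3)


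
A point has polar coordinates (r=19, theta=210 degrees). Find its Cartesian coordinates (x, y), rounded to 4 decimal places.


x = 19 * cos(210) = -16.4545
y = 19 * sin(210) = -9.5

(-16.4545, -9.5)


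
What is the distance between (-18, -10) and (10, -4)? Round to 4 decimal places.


d = sqrt((10--18)^2 + (-4--10)^2) = 28.6356

28.6356


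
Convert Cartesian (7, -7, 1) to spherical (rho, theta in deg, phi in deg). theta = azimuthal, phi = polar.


rho = sqrt(7^2 + (-7)^2 + 1^2) = 9.9499
theta = atan2(-7, 7) = 315 deg
phi = acos(1/9.9499) = 84.2318 deg

rho = 9.9499, theta = 315 deg, phi = 84.2318 deg


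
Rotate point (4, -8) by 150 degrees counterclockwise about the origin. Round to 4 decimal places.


x' = 4*cos(150) - -8*sin(150) = 0.5359
y' = 4*sin(150) + -8*cos(150) = 8.9282

(0.5359, 8.9282)


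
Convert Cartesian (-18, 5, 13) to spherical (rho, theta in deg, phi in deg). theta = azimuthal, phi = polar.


rho = sqrt((-18)^2 + 5^2 + 13^2) = 22.7596
theta = atan2(5, -18) = 164.4759 deg
phi = acos(13/22.7596) = 55.1669 deg

rho = 22.7596, theta = 164.4759 deg, phi = 55.1669 deg


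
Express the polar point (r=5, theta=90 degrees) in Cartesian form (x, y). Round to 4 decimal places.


x = 5 * cos(90) = 0
y = 5 * sin(90) = 5

(0, 5)


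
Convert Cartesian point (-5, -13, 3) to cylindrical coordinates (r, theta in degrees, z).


r = sqrt((-5)^2 + (-13)^2) = 13.9284
theta = atan2(-13, -5) = 248.9625 deg
z = 3

r = 13.9284, theta = 248.9625 deg, z = 3


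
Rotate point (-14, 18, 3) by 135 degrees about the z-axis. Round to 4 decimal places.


x' = -14*cos(135) - 18*sin(135) = -2.8284
y' = -14*sin(135) + 18*cos(135) = -22.6274
z' = 3

(-2.8284, -22.6274, 3)


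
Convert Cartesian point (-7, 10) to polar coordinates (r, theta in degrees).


r = sqrt((-7)^2 + 10^2) = 12.2066
theta = atan2(10, -7) = 124.992 degrees

r = 12.2066, theta = 124.992 degrees


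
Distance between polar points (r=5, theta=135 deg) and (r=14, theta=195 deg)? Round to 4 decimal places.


d = sqrt(r1^2 + r2^2 - 2*r1*r2*cos(t2-t1))
d = sqrt(5^2 + 14^2 - 2*5*14*cos(195-135)) = 12.2882

12.2882


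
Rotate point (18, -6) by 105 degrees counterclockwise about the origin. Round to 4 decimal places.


x' = 18*cos(105) - -6*sin(105) = 1.1368
y' = 18*sin(105) + -6*cos(105) = 18.9396

(1.1368, 18.9396)


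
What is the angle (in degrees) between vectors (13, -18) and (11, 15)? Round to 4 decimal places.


dot = 13*11 + -18*15 = -127
|u| = 22.2036, |v| = 18.6011
cos(angle) = -0.3075
angle = 107.9085 degrees

107.9085 degrees


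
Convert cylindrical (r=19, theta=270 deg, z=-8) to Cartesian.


x = 19 * cos(270) = 0
y = 19 * sin(270) = -19
z = -8

(0, -19, -8)


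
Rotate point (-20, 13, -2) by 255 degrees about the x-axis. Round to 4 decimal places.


x' = -20
y' = 13*cos(255) - -2*sin(255) = -5.2965
z' = 13*sin(255) + -2*cos(255) = -12.0394

(-20, -5.2965, -12.0394)


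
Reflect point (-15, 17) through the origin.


Reflection through origin: (x, y) -> (-x, -y)
(-15, 17) -> (15, -17)

(15, -17)


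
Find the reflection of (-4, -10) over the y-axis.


Reflection across y-axis: (x, y) -> (-x, y)
(-4, -10) -> (4, -10)

(4, -10)


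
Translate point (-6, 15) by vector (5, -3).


Translation: (x+dx, y+dy) = (-6+5, 15+-3) = (-1, 12)

(-1, 12)


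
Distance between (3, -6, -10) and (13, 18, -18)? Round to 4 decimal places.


d = sqrt((13-3)^2 + (18--6)^2 + (-18--10)^2) = 27.2029

27.2029


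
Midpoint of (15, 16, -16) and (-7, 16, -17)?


Midpoint = ((15+-7)/2, (16+16)/2, (-16+-17)/2) = (4, 16, -16.5)

(4, 16, -16.5)


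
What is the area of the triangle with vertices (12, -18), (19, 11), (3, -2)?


Area = |x1(y2-y3) + x2(y3-y1) + x3(y1-y2)| / 2
= |12*(11--2) + 19*(-2--18) + 3*(-18-11)| / 2
= 186.5

186.5


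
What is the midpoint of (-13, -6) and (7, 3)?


Midpoint = ((-13+7)/2, (-6+3)/2) = (-3, -1.5)

(-3, -1.5)


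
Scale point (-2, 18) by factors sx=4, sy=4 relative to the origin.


Scaling: (x*sx, y*sy) = (-2*4, 18*4) = (-8, 72)

(-8, 72)


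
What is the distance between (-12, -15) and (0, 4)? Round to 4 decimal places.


d = sqrt((0--12)^2 + (4--15)^2) = 22.4722

22.4722


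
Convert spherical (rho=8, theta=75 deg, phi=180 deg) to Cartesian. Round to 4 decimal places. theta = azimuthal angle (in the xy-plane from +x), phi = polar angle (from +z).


x = 8 * sin(180) * cos(75) = 0
y = 8 * sin(180) * sin(75) = 0
z = 8 * cos(180) = -8

(0, 0, -8)


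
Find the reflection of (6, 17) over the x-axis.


Reflection across x-axis: (x, y) -> (x, -y)
(6, 17) -> (6, -17)

(6, -17)


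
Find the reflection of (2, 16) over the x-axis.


Reflection across x-axis: (x, y) -> (x, -y)
(2, 16) -> (2, -16)

(2, -16)


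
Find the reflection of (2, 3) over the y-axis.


Reflection across y-axis: (x, y) -> (-x, y)
(2, 3) -> (-2, 3)

(-2, 3)


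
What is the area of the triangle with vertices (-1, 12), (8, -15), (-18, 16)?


Area = |x1(y2-y3) + x2(y3-y1) + x3(y1-y2)| / 2
= |-1*(-15-16) + 8*(16-12) + -18*(12--15)| / 2
= 211.5

211.5


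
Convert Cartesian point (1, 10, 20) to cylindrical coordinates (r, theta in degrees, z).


r = sqrt(1^2 + 10^2) = 10.0499
theta = atan2(10, 1) = 84.2894 deg
z = 20

r = 10.0499, theta = 84.2894 deg, z = 20


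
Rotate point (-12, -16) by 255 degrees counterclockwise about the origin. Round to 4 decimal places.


x' = -12*cos(255) - -16*sin(255) = -12.349
y' = -12*sin(255) + -16*cos(255) = 15.7322

(-12.349, 15.7322)


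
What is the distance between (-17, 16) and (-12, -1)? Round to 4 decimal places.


d = sqrt((-12--17)^2 + (-1-16)^2) = 17.72

17.72


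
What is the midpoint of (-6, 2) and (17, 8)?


Midpoint = ((-6+17)/2, (2+8)/2) = (5.5, 5)

(5.5, 5)


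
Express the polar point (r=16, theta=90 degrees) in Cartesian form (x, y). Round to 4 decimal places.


x = 16 * cos(90) = 0
y = 16 * sin(90) = 16

(0, 16)


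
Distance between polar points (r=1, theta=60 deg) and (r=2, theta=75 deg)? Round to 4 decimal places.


d = sqrt(r1^2 + r2^2 - 2*r1*r2*cos(t2-t1))
d = sqrt(1^2 + 2^2 - 2*1*2*cos(75-60)) = 1.066

1.066


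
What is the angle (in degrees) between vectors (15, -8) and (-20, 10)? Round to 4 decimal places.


dot = 15*-20 + -8*10 = -380
|u| = 17, |v| = 22.3607
cos(angle) = -0.9997
angle = 178.4926 degrees

178.4926 degrees


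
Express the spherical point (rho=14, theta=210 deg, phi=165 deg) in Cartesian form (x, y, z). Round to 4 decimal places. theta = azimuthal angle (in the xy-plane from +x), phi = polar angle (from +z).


x = 14 * sin(165) * cos(210) = -3.138
y = 14 * sin(165) * sin(210) = -1.8117
z = 14 * cos(165) = -13.523

(-3.138, -1.8117, -13.523)


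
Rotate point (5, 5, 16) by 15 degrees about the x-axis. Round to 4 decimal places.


x' = 5
y' = 5*cos(15) - 16*sin(15) = 0.6885
z' = 5*sin(15) + 16*cos(15) = 16.7489

(5, 0.6885, 16.7489)


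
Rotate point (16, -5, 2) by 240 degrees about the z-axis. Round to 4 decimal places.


x' = 16*cos(240) - -5*sin(240) = -12.3301
y' = 16*sin(240) + -5*cos(240) = -11.3564
z' = 2

(-12.3301, -11.3564, 2)


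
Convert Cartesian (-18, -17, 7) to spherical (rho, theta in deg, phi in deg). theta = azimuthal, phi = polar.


rho = sqrt((-18)^2 + (-17)^2 + 7^2) = 25.7294
theta = atan2(-17, -18) = 223.3634 deg
phi = acos(7/25.7294) = 74.213 deg

rho = 25.7294, theta = 223.3634 deg, phi = 74.213 deg


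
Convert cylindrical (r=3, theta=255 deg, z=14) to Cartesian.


x = 3 * cos(255) = -0.7765
y = 3 * sin(255) = -2.8978
z = 14

(-0.7765, -2.8978, 14)


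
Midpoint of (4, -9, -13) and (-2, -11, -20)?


Midpoint = ((4+-2)/2, (-9+-11)/2, (-13+-20)/2) = (1, -10, -16.5)

(1, -10, -16.5)


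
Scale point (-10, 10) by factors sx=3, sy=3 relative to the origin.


Scaling: (x*sx, y*sy) = (-10*3, 10*3) = (-30, 30)

(-30, 30)


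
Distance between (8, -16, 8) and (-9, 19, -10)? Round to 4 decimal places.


d = sqrt((-9-8)^2 + (19--16)^2 + (-10-8)^2) = 42.8719

42.8719


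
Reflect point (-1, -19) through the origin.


Reflection through origin: (x, y) -> (-x, -y)
(-1, -19) -> (1, 19)

(1, 19)


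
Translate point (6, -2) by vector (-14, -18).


Translation: (x+dx, y+dy) = (6+-14, -2+-18) = (-8, -20)

(-8, -20)


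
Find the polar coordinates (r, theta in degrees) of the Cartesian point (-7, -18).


r = sqrt((-7)^2 + (-18)^2) = 19.3132
theta = atan2(-18, -7) = 248.7495 degrees

r = 19.3132, theta = 248.7495 degrees


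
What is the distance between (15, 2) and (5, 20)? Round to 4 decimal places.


d = sqrt((5-15)^2 + (20-2)^2) = 20.5913

20.5913


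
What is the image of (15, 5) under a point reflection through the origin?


Reflection through origin: (x, y) -> (-x, -y)
(15, 5) -> (-15, -5)

(-15, -5)


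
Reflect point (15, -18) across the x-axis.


Reflection across x-axis: (x, y) -> (x, -y)
(15, -18) -> (15, 18)

(15, 18)


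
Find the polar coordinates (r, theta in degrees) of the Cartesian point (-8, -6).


r = sqrt((-8)^2 + (-6)^2) = 10
theta = atan2(-6, -8) = 216.8699 degrees

r = 10, theta = 216.8699 degrees


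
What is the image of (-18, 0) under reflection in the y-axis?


Reflection across y-axis: (x, y) -> (-x, y)
(-18, 0) -> (18, 0)

(18, 0)


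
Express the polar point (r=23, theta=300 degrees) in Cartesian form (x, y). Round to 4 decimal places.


x = 23 * cos(300) = 11.5
y = 23 * sin(300) = -19.9186

(11.5, -19.9186)


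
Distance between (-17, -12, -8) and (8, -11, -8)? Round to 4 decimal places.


d = sqrt((8--17)^2 + (-11--12)^2 + (-8--8)^2) = 25.02

25.02


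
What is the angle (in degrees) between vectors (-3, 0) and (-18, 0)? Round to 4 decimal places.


dot = -3*-18 + 0*0 = 54
|u| = 3, |v| = 18
cos(angle) = 1
angle = 0 degrees

0 degrees


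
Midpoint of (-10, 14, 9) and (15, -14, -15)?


Midpoint = ((-10+15)/2, (14+-14)/2, (9+-15)/2) = (2.5, 0, -3)

(2.5, 0, -3)


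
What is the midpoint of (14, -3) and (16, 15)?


Midpoint = ((14+16)/2, (-3+15)/2) = (15, 6)

(15, 6)


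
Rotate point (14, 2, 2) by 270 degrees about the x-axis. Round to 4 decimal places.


x' = 14
y' = 2*cos(270) - 2*sin(270) = 2
z' = 2*sin(270) + 2*cos(270) = -2

(14, 2, -2)


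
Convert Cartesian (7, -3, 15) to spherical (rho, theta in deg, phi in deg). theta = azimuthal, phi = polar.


rho = sqrt(7^2 + (-3)^2 + 15^2) = 16.8226
theta = atan2(-3, 7) = 336.8014 deg
phi = acos(15/16.8226) = 26.9177 deg

rho = 16.8226, theta = 336.8014 deg, phi = 26.9177 deg


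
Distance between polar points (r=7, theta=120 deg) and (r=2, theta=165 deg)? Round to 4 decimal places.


d = sqrt(r1^2 + r2^2 - 2*r1*r2*cos(t2-t1))
d = sqrt(7^2 + 2^2 - 2*7*2*cos(165-120)) = 5.762

5.762


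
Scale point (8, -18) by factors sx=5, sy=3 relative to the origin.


Scaling: (x*sx, y*sy) = (8*5, -18*3) = (40, -54)

(40, -54)


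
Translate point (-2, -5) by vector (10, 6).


Translation: (x+dx, y+dy) = (-2+10, -5+6) = (8, 1)

(8, 1)


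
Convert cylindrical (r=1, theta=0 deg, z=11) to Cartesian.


x = 1 * cos(0) = 1
y = 1 * sin(0) = 0
z = 11

(1, 0, 11)


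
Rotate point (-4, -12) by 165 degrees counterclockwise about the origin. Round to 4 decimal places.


x' = -4*cos(165) - -12*sin(165) = 6.9695
y' = -4*sin(165) + -12*cos(165) = 10.5558

(6.9695, 10.5558)


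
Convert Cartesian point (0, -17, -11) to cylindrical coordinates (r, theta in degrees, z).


r = sqrt(0^2 + (-17)^2) = 17
theta = atan2(-17, 0) = 270 deg
z = -11

r = 17, theta = 270 deg, z = -11


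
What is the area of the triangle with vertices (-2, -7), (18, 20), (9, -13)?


Area = |x1(y2-y3) + x2(y3-y1) + x3(y1-y2)| / 2
= |-2*(20--13) + 18*(-13--7) + 9*(-7-20)| / 2
= 208.5

208.5


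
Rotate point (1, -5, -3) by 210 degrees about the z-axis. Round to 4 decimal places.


x' = 1*cos(210) - -5*sin(210) = -3.366
y' = 1*sin(210) + -5*cos(210) = 3.8301
z' = -3

(-3.366, 3.8301, -3)


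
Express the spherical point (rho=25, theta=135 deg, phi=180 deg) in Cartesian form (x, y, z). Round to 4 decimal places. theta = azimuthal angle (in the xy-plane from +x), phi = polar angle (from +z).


x = 25 * sin(180) * cos(135) = 0
y = 25 * sin(180) * sin(135) = 0
z = 25 * cos(180) = -25

(0, 0, -25)


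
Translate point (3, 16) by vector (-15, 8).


Translation: (x+dx, y+dy) = (3+-15, 16+8) = (-12, 24)

(-12, 24)


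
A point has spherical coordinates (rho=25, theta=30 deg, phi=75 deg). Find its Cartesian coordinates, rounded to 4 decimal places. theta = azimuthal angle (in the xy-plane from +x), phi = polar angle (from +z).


x = 25 * sin(75) * cos(30) = 20.9129
y = 25 * sin(75) * sin(30) = 12.0741
z = 25 * cos(75) = 6.4705

(20.9129, 12.0741, 6.4705)


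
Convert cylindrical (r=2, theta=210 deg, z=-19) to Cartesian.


x = 2 * cos(210) = -1.7321
y = 2 * sin(210) = -1
z = -19

(-1.7321, -1, -19)


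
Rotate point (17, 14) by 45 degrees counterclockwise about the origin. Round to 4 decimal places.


x' = 17*cos(45) - 14*sin(45) = 2.1213
y' = 17*sin(45) + 14*cos(45) = 21.9203

(2.1213, 21.9203)


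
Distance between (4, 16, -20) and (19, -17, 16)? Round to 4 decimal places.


d = sqrt((19-4)^2 + (-17-16)^2 + (16--20)^2) = 51.0882

51.0882
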